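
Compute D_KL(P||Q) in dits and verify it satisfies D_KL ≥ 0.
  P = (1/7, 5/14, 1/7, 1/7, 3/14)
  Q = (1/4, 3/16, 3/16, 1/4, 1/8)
0.0638 dits

KL divergence satisfies the Gibbs inequality: D_KL(P||Q) ≥ 0 for all distributions P, Q.

D_KL(P||Q) = Σ p(x) log(p(x)/q(x))
Term by term:
  x=0: 1/7 × log_10[(1/7)/(1/4)] = -0.0347
  x=1: 5/14 × log_10[(5/14)/(3/16)] = 0.0999
  x=2: 1/7 × log_10[(1/7)/(3/16)] = -0.0169
  x=3: 1/7 × log_10[(1/7)/(1/4)] = -0.0347
  x=4: 3/14 × log_10[(3/14)/(1/8)] = 0.0502
D_KL(P||Q) = 0.0638 dits

D_KL(P||Q) = 0.0638 ≥ 0 ✓

This non-negativity is a fundamental property: relative entropy cannot be negative because it measures how different Q is from P.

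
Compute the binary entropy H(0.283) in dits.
0.2587 dits

The binary entropy function is:
H(p) = -p log(p) - (1-p) log(1-p)

H(0.283) = -0.283 × log_10(0.283) - 0.717 × log_10(0.717)
H(0.283) = 0.2587 dits

Note: Binary entropy is maximized at p=0.5 (H=1 bit) and minimized at p=0 or p=1 (H=0).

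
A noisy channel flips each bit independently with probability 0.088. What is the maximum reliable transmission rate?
0.5702 bits

For a binary symmetric channel (BSC) with error probability p:
Capacity C = 1 - H(p) bits per symbol

where H(p) = -p log₂(p) - (1-p) log₂(1-p) is the binary entropy function.

H(0.088) = 0.4298 bits
C = 1 - 0.4298 = 0.5702 bits per symbol

This means we can reliably transmit up to 0.5702 bits of information per channel use.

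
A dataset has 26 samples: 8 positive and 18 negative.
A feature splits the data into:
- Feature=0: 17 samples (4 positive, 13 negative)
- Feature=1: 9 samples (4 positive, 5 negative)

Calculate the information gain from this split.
0.0328 bits

Information Gain = H(Y) - H(Y|Feature)

Before split:
P(positive) = 8/26 = 0.3077
H(Y) = 0.8905 bits

After split:
Feature=0: H = 0.7871 bits (weight = 17/26)
Feature=1: H = 0.9911 bits (weight = 9/26)
H(Y|Feature) = (17/26)×0.7871 + (9/26)×0.9911 = 0.8577 bits

Information Gain = 0.8905 - 0.8577 = 0.0328 bits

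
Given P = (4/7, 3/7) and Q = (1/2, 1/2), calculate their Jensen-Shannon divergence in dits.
0.0011 dits

Jensen-Shannon divergence is:
JSD(P||Q) = 0.5 × D_KL(P||M) + 0.5 × D_KL(Q||M)
where M = 0.5 × (P + Q) is the mixture distribution.

M = 0.5 × (4/7, 3/7) + 0.5 × (1/2, 1/2) = (15/28, 13/28)

D_KL(P||M) = 0.0011 dits
D_KL(Q||M) = 0.0011 dits

JSD(P||Q) = 0.5 × 0.0011 + 0.5 × 0.0011 = 0.0011 dits

Unlike KL divergence, JSD is symmetric and bounded: 0 ≤ JSD ≤ log(2).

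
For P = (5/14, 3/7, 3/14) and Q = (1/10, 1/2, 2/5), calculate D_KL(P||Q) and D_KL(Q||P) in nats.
D_KL(P||Q) = 0.2548, D_KL(Q||P) = 0.1994

KL divergence is not symmetric: D_KL(P||Q) ≠ D_KL(Q||P) in general.

D_KL(P||Q) = 0.2548 nats
D_KL(Q||P) = 0.1994 nats

No, they are not equal!

This asymmetry is why KL divergence is not a true distance metric.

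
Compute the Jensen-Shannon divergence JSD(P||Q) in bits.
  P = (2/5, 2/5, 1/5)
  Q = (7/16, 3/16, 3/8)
0.0485 bits

Jensen-Shannon divergence is:
JSD(P||Q) = 0.5 × D_KL(P||M) + 0.5 × D_KL(Q||M)
where M = 0.5 × (P + Q) is the mixture distribution.

M = 0.5 × (2/5, 2/5, 1/5) + 0.5 × (7/16, 3/16, 3/8) = (0.41875, 0.29375, 0.2875)

D_KL(P||M) = 0.0470 bits
D_KL(Q||M) = 0.0500 bits

JSD(P||Q) = 0.5 × 0.0470 + 0.5 × 0.0500 = 0.0485 bits

Unlike KL divergence, JSD is symmetric and bounded: 0 ≤ JSD ≤ log(2).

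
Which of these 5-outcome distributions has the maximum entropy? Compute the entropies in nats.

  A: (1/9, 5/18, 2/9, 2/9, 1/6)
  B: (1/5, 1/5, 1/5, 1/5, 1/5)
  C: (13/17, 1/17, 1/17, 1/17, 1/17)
B

For a discrete distribution over n outcomes, entropy is maximized by the uniform distribution.

Computing entropies:
H(A) = 1.5671 nats
H(B) = 1.6094 nats
H(C) = 0.8718 nats

The uniform distribution (where all probabilities equal 1/5) achieves the maximum entropy of log_e(5) = 1.6094 nats.

Distribution B has the highest entropy.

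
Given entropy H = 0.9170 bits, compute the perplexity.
1.8882

Perplexity is 2^H (or exp(H) for natural log).

H = 0.9170 bits
Perplexity = 2^0.9170 = 1.8882

Interpretation: The model's uncertainty is equivalent to choosing uniformly among 1.9 options.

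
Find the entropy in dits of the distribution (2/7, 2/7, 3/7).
0.4686 dits

Shannon entropy is H(X) = -Σ p(x) log p(x).

For P = (2/7, 2/7, 3/7):
H = -2/7 × log_10(2/7) -2/7 × log_10(2/7) -3/7 × log_10(3/7)
H = 0.4686 dits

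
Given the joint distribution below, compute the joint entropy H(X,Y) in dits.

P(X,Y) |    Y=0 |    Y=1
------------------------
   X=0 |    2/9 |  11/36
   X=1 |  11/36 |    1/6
0.5895 dits

Joint entropy is H(X,Y) = -Σ_{x,y} p(x,y) log p(x,y).

Summing over all non-zero entries:
H(X,Y) = -[2/9·log_10(2/9) + 11/36·log_10(11/36) + 11/36·log_10(11/36) + 1/6·log_10(1/6)]
H(X,Y) = 0.5895 dits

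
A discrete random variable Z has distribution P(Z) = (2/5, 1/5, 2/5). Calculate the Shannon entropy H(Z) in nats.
1.0549 nats

Shannon entropy is H(X) = -Σ p(x) log p(x).

For P = (2/5, 1/5, 2/5):
H = -2/5 × log_e(2/5) -1/5 × log_e(1/5) -2/5 × log_e(2/5)
H = 1.0549 nats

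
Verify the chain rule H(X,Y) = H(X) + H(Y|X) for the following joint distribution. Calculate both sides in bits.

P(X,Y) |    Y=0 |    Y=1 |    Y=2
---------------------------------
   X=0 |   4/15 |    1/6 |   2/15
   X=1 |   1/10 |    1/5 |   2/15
H(X,Y) = 2.5111, H(X) = 0.9871, H(Y|X) = 1.5239 (all in bits)

Chain rule: H(X,Y) = H(X) + H(Y|X)

Left side — joint entropy directly:
H(X,Y) = -Σ p(x,y) log p(x,y) = 2.5111 bits

Right side — compute H(Y|X) from the conditional distributions:
P(X) = (17/30, 13/30), so H(X) = 0.9871 bits
H(Y|X) = Σ_x P(X=x) · H(Y|X=x):
  P(Y|X=0) = (8/17, 5/17, 4/17), H(Y|X=0) = 1.5222, weight P(X=0) = 17/30
  P(Y|X=1) = (3/13, 6/13, 4/13), H(Y|X=1) = 1.5262, weight P(X=1) = 13/30
H(Y|X) = 1.5239 bits

H(X) + H(Y|X) = 0.9871 + 1.5239 = 2.5111 bits

Both sides equal 2.5111 bits. ✓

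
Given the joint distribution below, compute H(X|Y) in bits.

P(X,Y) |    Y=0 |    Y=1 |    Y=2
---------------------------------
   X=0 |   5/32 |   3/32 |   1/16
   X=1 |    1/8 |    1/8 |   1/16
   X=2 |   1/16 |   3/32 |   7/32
1.4549 bits

Using the chain rule: H(X|Y) = H(X,Y) - H(Y)

First, compute H(X,Y) = 3.0384 bits

Marginal P(Y) = (11/32, 5/16, 11/32)
H(Y) = 1.5835 bits

H(X|Y) = H(X,Y) - H(Y) = 3.0384 - 1.5835 = 1.4549 bits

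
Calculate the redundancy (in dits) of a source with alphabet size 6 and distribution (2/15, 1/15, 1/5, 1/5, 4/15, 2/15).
0.0337 dits

Redundancy measures how far a source is from maximum entropy:
R = H_max - H(X)

Maximum entropy for 6 symbols: H_max = log_10(6) = 0.7782 dits
Actual entropy: H(X) = 0.7444 dits
Redundancy: R = 0.7782 - 0.7444 = 0.0337 dits

This redundancy represents potential for compression: the source could be compressed by 0.0337 dits per symbol.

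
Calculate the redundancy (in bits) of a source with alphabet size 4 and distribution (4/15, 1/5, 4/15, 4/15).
0.0101 bits

Redundancy measures how far a source is from maximum entropy:
R = H_max - H(X)

Maximum entropy for 4 symbols: H_max = log_2(4) = 2.0000 bits
Actual entropy: H(X) = 1.9899 bits
Redundancy: R = 2.0000 - 1.9899 = 0.0101 bits

This redundancy represents potential for compression: the source could be compressed by 0.0101 bits per symbol.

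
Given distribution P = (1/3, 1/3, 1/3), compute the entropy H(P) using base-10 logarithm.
0.4771 dits

Shannon entropy is H(X) = -Σ p(x) log p(x).

For P = (1/3, 1/3, 1/3):
H = -1/3 × log_10(1/3) -1/3 × log_10(1/3) -1/3 × log_10(1/3)
H = 0.4771 dits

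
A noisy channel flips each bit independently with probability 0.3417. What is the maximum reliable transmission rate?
0.0736 bits

For a binary symmetric channel (BSC) with error probability p:
Capacity C = 1 - H(p) bits per symbol

where H(p) = -p log₂(p) - (1-p) log₂(1-p) is the binary entropy function.

H(0.3417) = 0.9264 bits
C = 1 - 0.9264 = 0.0736 bits per symbol

This means we can reliably transmit up to 0.0736 bits of information per channel use.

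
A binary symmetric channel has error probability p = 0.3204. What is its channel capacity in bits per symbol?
0.0952 bits

For a binary symmetric channel (BSC) with error probability p:
Capacity C = 1 - H(p) bits per symbol

where H(p) = -p log₂(p) - (1-p) log₂(1-p) is the binary entropy function.

H(0.3204) = 0.9048 bits
C = 1 - 0.9048 = 0.0952 bits per symbol

This means we can reliably transmit up to 0.0952 bits of information per channel use.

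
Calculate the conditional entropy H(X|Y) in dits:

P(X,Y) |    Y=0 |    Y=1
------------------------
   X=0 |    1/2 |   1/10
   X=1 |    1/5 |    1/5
0.2648 dits

Using the chain rule: H(X|Y) = H(X,Y) - H(Y)

First, compute H(X,Y) = 0.5301 dits

Marginal P(Y) = (7/10, 3/10)
H(Y) = 0.2653 dits

H(X|Y) = H(X,Y) - H(Y) = 0.5301 - 0.2653 = 0.2648 dits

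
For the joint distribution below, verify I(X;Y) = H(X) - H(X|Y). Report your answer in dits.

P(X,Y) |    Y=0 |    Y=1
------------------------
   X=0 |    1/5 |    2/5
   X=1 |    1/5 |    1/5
I(X;Y) = 0.0060 dits

Mutual information has multiple equivalent forms:
- I(X;Y) = H(X) - H(X|Y)
- I(X;Y) = H(Y) - H(Y|X)
- I(X;Y) = H(X) + H(Y) - H(X,Y)

Computing all quantities:
H(X) = 0.2923, H(Y) = 0.2923, H(X,Y) = 0.5786
H(X|Y) = 0.2863, H(Y|X) = 0.2863

Verification:
H(X) - H(X|Y) = 0.2923 - 0.2863 = 0.0060
H(Y) - H(Y|X) = 0.2923 - 0.2863 = 0.0060
H(X) + H(Y) - H(X,Y) = 0.2923 + 0.2923 - 0.5786 = 0.0060

All forms give I(X;Y) = 0.0060 dits. ✓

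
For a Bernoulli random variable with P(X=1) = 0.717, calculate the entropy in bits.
0.8595 bits

The binary entropy function is:
H(p) = -p log(p) - (1-p) log(1-p)

H(0.717) = -0.717 × log_2(0.717) - 0.283 × log_2(0.283)
H(0.717) = 0.8595 bits

Note: Binary entropy is maximized at p=0.5 (H=1 bit) and minimized at p=0 or p=1 (H=0).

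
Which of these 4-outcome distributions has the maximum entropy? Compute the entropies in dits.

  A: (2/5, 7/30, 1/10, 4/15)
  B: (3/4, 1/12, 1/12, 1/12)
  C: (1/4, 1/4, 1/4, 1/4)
C

For a discrete distribution over n outcomes, entropy is maximized by the uniform distribution.

Computing entropies:
H(A) = 0.5597 dits
H(B) = 0.3635 dits
H(C) = 0.6021 dits

The uniform distribution (where all probabilities equal 1/4) achieves the maximum entropy of log_10(4) = 0.6021 dits.

Distribution C has the highest entropy.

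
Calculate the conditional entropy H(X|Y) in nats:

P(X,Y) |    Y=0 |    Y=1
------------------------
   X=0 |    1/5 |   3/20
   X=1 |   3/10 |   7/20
0.6419 nats

Using the chain rule: H(X|Y) = H(X,Y) - H(Y)

First, compute H(X,Y) = 1.3351 nats

Marginal P(Y) = (1/2, 1/2)
H(Y) = 0.6931 nats

H(X|Y) = H(X,Y) - H(Y) = 1.3351 - 0.6931 = 0.6419 nats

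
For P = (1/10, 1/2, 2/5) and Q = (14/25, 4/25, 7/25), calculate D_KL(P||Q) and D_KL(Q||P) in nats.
D_KL(P||Q) = 0.5401, D_KL(Q||P) = 0.6826

KL divergence is not symmetric: D_KL(P||Q) ≠ D_KL(Q||P) in general.

D_KL(P||Q) = 0.5401 nats
D_KL(Q||P) = 0.6826 nats

No, they are not equal!

This asymmetry is why KL divergence is not a true distance metric.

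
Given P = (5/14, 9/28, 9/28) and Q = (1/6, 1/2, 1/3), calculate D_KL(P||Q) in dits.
0.0515 dits

KL divergence: D_KL(P||Q) = Σ p(x) log(p(x)/q(x))

Computing term by term:
  x=0: 5/14 × log_10[(5/14)/(1/6)] = 5/14 × 0.3310 = 0.1182
  x=1: 9/28 × log_10[(9/28)/(1/2)] = 9/28 × -0.1919 = -0.0617
  x=2: 9/28 × log_10[(9/28)/(1/3)] = 9/28 × -0.0158 = -0.0051

D_KL(P||Q) = 0.0515 dits

Note: KL divergence is always non-negative and equals 0 iff P = Q.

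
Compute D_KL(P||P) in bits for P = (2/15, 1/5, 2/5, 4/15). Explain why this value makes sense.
0.0000 bits

KL divergence satisfies the Gibbs inequality: D_KL(P||Q) ≥ 0 for all distributions P, Q.

D_KL(P||Q) = Σ p(x) log(p(x)/q(x))
Each term is p(x) × log_2(p(x)/p(x)) = p(x) × log_2(1) = 0, so the sum is 0.
D_KL(P||Q) = 0.0000 bits

When P = Q, the KL divergence is exactly 0, as there is no 'divergence' between identical distributions.

This non-negativity is a fundamental property: relative entropy cannot be negative because it measures how different Q is from P.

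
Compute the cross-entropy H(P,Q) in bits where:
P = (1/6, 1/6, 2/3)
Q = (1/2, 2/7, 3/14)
1.9495 bits

Cross-entropy: H(P,Q) = -Σ p(x) log q(x)

Alternatively: H(P,Q) = H(P) + D_KL(P||Q)
H(P) = 1.2516 bits
D_KL(P||Q) = 0.6979 bits

H(P,Q) = 1.2516 + 0.6979 = 1.9495 bits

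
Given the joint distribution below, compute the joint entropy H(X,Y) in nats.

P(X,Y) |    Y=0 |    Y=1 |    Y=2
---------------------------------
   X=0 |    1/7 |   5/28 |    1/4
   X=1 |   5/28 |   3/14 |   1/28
1.6889 nats

Joint entropy is H(X,Y) = -Σ_{x,y} p(x,y) log p(x,y).

Summing over all non-zero entries:
H(X,Y) = -[1/7·log_e(1/7) + 5/28·log_e(5/28) + 1/4·log_e(1/4) + 5/28·log_e(5/28) + 3/14·log_e(3/14) + 1/28·log_e(1/28)]
H(X,Y) = 1.6889 nats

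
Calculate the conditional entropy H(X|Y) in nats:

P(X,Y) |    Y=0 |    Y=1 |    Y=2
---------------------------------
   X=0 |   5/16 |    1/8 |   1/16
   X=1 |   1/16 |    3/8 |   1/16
0.5368 nats

Using the chain rule: H(X|Y) = H(X,Y) - H(Y)

First, compute H(X,Y) = 1.5111 nats

Marginal P(Y) = (3/8, 1/2, 1/8)
H(Y) = 0.9743 nats

H(X|Y) = H(X,Y) - H(Y) = 1.5111 - 0.9743 = 0.5368 nats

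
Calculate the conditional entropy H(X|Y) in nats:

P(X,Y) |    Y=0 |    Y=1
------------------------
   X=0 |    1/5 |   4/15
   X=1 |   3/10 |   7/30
0.6820 nats

Using the chain rule: H(X|Y) = H(X,Y) - H(Y)

First, compute H(X,Y) = 1.3751 nats

Marginal P(Y) = (1/2, 1/2)
H(Y) = 0.6931 nats

H(X|Y) = H(X,Y) - H(Y) = 1.3751 - 0.6931 = 0.6820 nats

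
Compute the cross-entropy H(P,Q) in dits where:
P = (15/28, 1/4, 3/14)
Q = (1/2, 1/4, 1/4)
0.4408 dits

Cross-entropy: H(P,Q) = -Σ p(x) log q(x)

Alternatively: H(P,Q) = H(P) + D_KL(P||Q)
H(P) = 0.4391 dits
D_KL(P||Q) = 0.0017 dits

H(P,Q) = 0.4391 + 0.0017 = 0.4408 dits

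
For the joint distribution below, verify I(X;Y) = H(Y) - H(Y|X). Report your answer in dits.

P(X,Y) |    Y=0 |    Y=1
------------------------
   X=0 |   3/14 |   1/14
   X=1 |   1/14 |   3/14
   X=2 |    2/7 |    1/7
I(X;Y) = 0.0386 dits

Mutual information has multiple equivalent forms:
- I(X;Y) = H(X) - H(X|Y)
- I(X;Y) = H(Y) - H(Y|X)
- I(X;Y) = H(X) + H(Y) - H(X,Y)

Computing all quantities:
H(X) = 0.4686, H(Y) = 0.2966, H(X,Y) = 0.7266
H(X|Y) = 0.4300, H(Y|X) = 0.2580

Verification:
H(X) - H(X|Y) = 0.4686 - 0.4300 = 0.0386
H(Y) - H(Y|X) = 0.2966 - 0.2580 = 0.0386
H(X) + H(Y) - H(X,Y) = 0.4686 + 0.2966 - 0.7266 = 0.0386

All forms give I(X;Y) = 0.0386 dits. ✓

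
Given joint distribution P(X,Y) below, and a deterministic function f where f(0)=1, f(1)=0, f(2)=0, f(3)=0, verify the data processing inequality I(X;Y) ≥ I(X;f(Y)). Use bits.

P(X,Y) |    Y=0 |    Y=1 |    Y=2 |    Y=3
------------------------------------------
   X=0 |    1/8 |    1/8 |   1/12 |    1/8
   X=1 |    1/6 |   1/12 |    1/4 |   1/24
I(X;Y) = 0.0997, I(X;f(Y)) = 0.0011, inequality holds: 0.0997 ≥ 0.0011

Data Processing Inequality: For any Markov chain X → Y → Z, we have I(X;Y) ≥ I(X;Z).

Here Z = f(Y) is a deterministic function of Y, forming X → Y → Z.

Original I(X;Y) = 0.0997 bits

After applying f:
P(X,Z) where Z=f(Y):
- P(X,Z=0) = P(X,Y=1) + P(X,Y=2) + P(X,Y=3)
- P(X,Z=1) = P(X,Y=0)

I(X;Z) = I(X;f(Y)) = 0.0011 bits

Verification: 0.0997 ≥ 0.0011 ✓

Information cannot be created by processing; the function f can only lose information about X.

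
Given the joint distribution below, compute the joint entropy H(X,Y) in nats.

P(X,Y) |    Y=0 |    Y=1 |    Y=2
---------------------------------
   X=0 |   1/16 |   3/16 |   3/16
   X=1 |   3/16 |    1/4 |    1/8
1.7214 nats

Joint entropy is H(X,Y) = -Σ_{x,y} p(x,y) log p(x,y).

Summing over all non-zero entries:
H(X,Y) = -[1/16·log_e(1/16) + 3/16·log_e(3/16) + 3/16·log_e(3/16) + 3/16·log_e(3/16) + 1/4·log_e(1/4) + 1/8·log_e(1/8)]
H(X,Y) = 1.7214 nats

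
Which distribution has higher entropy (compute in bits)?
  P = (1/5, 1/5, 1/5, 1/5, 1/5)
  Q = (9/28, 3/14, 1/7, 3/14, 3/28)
P

Computing entropies in bits:
H(P) = 2.3219
H(Q) = 2.2251

Distribution P has higher entropy.

Intuition: The distribution closer to uniform (more spread out) has higher entropy.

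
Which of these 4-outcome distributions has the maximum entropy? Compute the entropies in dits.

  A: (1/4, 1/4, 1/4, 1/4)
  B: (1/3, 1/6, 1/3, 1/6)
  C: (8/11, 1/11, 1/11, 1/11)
A

For a discrete distribution over n outcomes, entropy is maximized by the uniform distribution.

Computing entropies:
H(A) = 0.6021 dits
H(B) = 0.5775 dits
H(C) = 0.3846 dits

The uniform distribution (where all probabilities equal 1/4) achieves the maximum entropy of log_10(4) = 0.6021 dits.

Distribution A has the highest entropy.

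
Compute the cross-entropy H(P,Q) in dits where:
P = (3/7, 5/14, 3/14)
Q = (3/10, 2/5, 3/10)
0.4783 dits

Cross-entropy: H(P,Q) = -Σ p(x) log q(x)

Alternatively: H(P,Q) = H(P) + D_KL(P||Q)
H(P) = 0.4608 dits
D_KL(P||Q) = 0.0175 dits

H(P,Q) = 0.4608 + 0.0175 = 0.4783 dits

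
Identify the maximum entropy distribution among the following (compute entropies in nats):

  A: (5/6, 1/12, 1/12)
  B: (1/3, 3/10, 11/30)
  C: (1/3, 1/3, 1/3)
C

For a discrete distribution over n outcomes, entropy is maximized by the uniform distribution.

Computing entropies:
H(A) = 0.5661 nats
H(B) = 1.0953 nats
H(C) = 1.0986 nats

The uniform distribution (where all probabilities equal 1/3) achieves the maximum entropy of log_e(3) = 1.0986 nats.

Distribution C has the highest entropy.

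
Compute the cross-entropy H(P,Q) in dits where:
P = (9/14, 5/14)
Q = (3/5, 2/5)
0.2847 dits

Cross-entropy: H(P,Q) = -Σ p(x) log q(x)

Alternatively: H(P,Q) = H(P) + D_KL(P||Q)
H(P) = 0.2831 dits
D_KL(P||Q) = 0.0017 dits

H(P,Q) = 0.2831 + 0.0017 = 0.2847 dits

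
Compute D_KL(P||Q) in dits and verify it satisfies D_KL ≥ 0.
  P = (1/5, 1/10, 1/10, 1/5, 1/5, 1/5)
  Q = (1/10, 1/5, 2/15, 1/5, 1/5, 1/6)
0.0334 dits

KL divergence satisfies the Gibbs inequality: D_KL(P||Q) ≥ 0 for all distributions P, Q.

D_KL(P||Q) = Σ p(x) log(p(x)/q(x))
Term by term:
  x=0: 1/5 × log_10[(1/5)/(1/10)] = 0.0602
  x=1: 1/10 × log_10[(1/10)/(1/5)] = -0.0301
  x=2: 1/10 × log_10[(1/10)/(2/15)] = -0.0125
  x=3: 1/5 × log_10[(1/5)/(1/5)] = 0.0000
  x=4: 1/5 × log_10[(1/5)/(1/5)] = 0.0000
  x=5: 1/5 × log_10[(1/5)/(1/6)] = 0.0158
D_KL(P||Q) = 0.0334 dits

D_KL(P||Q) = 0.0334 ≥ 0 ✓

This non-negativity is a fundamental property: relative entropy cannot be negative because it measures how different Q is from P.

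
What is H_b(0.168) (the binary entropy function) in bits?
0.6531 bits

The binary entropy function is:
H(p) = -p log(p) - (1-p) log(1-p)

H(0.168) = -0.168 × log_2(0.168) - 0.832 × log_2(0.832)
H(0.168) = 0.6531 bits

Note: Binary entropy is maximized at p=0.5 (H=1 bit) and minimized at p=0 or p=1 (H=0).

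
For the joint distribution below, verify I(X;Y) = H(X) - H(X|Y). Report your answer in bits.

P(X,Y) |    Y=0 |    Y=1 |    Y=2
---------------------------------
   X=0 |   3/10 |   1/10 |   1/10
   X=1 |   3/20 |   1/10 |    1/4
I(X;Y) = 0.0847 bits

Mutual information has multiple equivalent forms:
- I(X;Y) = H(X) - H(X|Y)
- I(X;Y) = H(Y) - H(Y|X)
- I(X;Y) = H(X) + H(Y) - H(X,Y)

Computing all quantities:
H(X) = 1.0000, H(Y) = 1.5129, H(X,Y) = 2.4282
H(X|Y) = 0.9153, H(Y|X) = 1.4282

Verification:
H(X) - H(X|Y) = 1.0000 - 0.9153 = 0.0847
H(Y) - H(Y|X) = 1.5129 - 1.4282 = 0.0847
H(X) + H(Y) - H(X,Y) = 1.0000 + 1.5129 - 2.4282 = 0.0847

All forms give I(X;Y) = 0.0847 bits. ✓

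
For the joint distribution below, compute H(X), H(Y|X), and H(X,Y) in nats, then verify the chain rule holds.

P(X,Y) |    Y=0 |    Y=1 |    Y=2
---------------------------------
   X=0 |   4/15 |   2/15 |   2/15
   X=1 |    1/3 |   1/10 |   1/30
H(X,Y) = 1.5996, H(X) = 0.6909, H(Y|X) = 0.9087 (all in nats)

Chain rule: H(X,Y) = H(X) + H(Y|X)

Left side — joint entropy directly:
H(X,Y) = -Σ p(x,y) log p(x,y) = 1.5996 nats

Right side — compute H(Y|X) from the conditional distributions:
P(X) = (8/15, 7/15), so H(X) = 0.6909 nats
H(Y|X) = Σ_x P(X=x) · H(Y|X=x):
  P(Y|X=0) = (1/2, 1/4, 1/4), H(Y|X=0) = 1.0397, weight P(X=0) = 8/15
  P(Y|X=1) = (5/7, 3/14, 1/14), H(Y|X=1) = 0.7589, weight P(X=1) = 7/15
H(Y|X) = 0.9087 nats

H(X) + H(Y|X) = 0.6909 + 0.9087 = 1.5996 nats

Both sides equal 1.5996 nats. ✓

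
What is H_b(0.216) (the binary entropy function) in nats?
0.5218 nats

The binary entropy function is:
H(p) = -p log(p) - (1-p) log(1-p)

H(0.216) = -0.216 × log_e(0.216) - 0.784 × log_e(0.784)
H(0.216) = 0.5218 nats

Note: Binary entropy is maximized at p=0.5 (H=1 bit) and minimized at p=0 or p=1 (H=0).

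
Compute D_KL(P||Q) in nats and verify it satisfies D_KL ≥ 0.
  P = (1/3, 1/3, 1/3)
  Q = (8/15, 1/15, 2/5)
0.3190 nats

KL divergence satisfies the Gibbs inequality: D_KL(P||Q) ≥ 0 for all distributions P, Q.

D_KL(P||Q) = Σ p(x) log(p(x)/q(x))
Term by term:
  x=0: 1/3 × log_e[(1/3)/(8/15)] = -0.1567
  x=1: 1/3 × log_e[(1/3)/(1/15)] = 0.5365
  x=2: 1/3 × log_e[(1/3)/(2/5)] = -0.0608
D_KL(P||Q) = 0.3190 nats

D_KL(P||Q) = 0.3190 ≥ 0 ✓

This non-negativity is a fundamental property: relative entropy cannot be negative because it measures how different Q is from P.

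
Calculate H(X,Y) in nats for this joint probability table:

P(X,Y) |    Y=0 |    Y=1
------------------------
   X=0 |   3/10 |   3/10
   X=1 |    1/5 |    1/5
1.3662 nats

Joint entropy is H(X,Y) = -Σ_{x,y} p(x,y) log p(x,y).

Summing over all non-zero entries:
H(X,Y) = -[3/10·log_e(3/10) + 3/10·log_e(3/10) + 1/5·log_e(1/5) + 1/5·log_e(1/5)]
H(X,Y) = 1.3662 nats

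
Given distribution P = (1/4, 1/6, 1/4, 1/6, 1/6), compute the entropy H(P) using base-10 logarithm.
0.6901 dits

Shannon entropy is H(X) = -Σ p(x) log p(x).

For P = (1/4, 1/6, 1/4, 1/6, 1/6):
H = -1/4 × log_10(1/4) -1/6 × log_10(1/6) -1/4 × log_10(1/4) -1/6 × log_10(1/6) -1/6 × log_10(1/6)
H = 0.6901 dits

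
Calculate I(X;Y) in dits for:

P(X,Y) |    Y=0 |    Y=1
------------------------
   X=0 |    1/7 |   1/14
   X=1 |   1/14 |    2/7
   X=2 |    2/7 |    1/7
0.0457 dits

Mutual information: I(X;Y) = H(X) + H(Y) - H(X,Y)

Marginals:
P(X) = (3/14, 5/14, 3/7), H(X) = 0.4608 dits
P(Y) = (1/2, 1/2), H(Y) = 0.3010 dits

Joint entropy: H(X,Y) = 0.7161 dits

I(X;Y) = 0.4608 + 0.3010 - 0.7161 = 0.0457 dits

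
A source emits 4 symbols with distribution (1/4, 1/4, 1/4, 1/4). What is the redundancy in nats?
0.0000 nats

Redundancy measures how far a source is from maximum entropy:
R = H_max - H(X)

Maximum entropy for 4 symbols: H_max = log_e(4) = 1.3863 nats
Actual entropy: H(X) = 1.3863 nats
Redundancy: R = 1.3863 - 1.3863 = 0.0000 nats

This redundancy represents potential for compression: the source could be compressed by 0.0000 nats per symbol.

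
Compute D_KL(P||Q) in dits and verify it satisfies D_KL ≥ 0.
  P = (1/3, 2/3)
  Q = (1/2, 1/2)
0.0246 dits

KL divergence satisfies the Gibbs inequality: D_KL(P||Q) ≥ 0 for all distributions P, Q.

D_KL(P||Q) = Σ p(x) log(p(x)/q(x))
Term by term:
  x=0: 1/3 × log_10[(1/3)/(1/2)] = -0.0587
  x=1: 2/3 × log_10[(2/3)/(1/2)] = 0.0833
D_KL(P||Q) = 0.0246 dits

D_KL(P||Q) = 0.0246 ≥ 0 ✓

This non-negativity is a fundamental property: relative entropy cannot be negative because it measures how different Q is from P.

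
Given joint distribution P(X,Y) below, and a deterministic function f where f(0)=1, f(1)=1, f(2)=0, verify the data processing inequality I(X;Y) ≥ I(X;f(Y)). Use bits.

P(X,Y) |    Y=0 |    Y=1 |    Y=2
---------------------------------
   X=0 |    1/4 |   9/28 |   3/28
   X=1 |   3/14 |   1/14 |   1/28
I(X;Y) = 0.0590, I(X;f(Y)) = 0.0029, inequality holds: 0.0590 ≥ 0.0029

Data Processing Inequality: For any Markov chain X → Y → Z, we have I(X;Y) ≥ I(X;Z).

Here Z = f(Y) is a deterministic function of Y, forming X → Y → Z.

Original I(X;Y) = 0.0590 bits

After applying f:
P(X,Z) where Z=f(Y):
- P(X,Z=0) = P(X,Y=2)
- P(X,Z=1) = P(X,Y=0) + P(X,Y=1)

I(X;Z) = I(X;f(Y)) = 0.0029 bits

Verification: 0.0590 ≥ 0.0029 ✓

Information cannot be created by processing; the function f can only lose information about X.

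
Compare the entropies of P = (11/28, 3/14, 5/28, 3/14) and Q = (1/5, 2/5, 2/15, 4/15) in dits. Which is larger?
P

Computing entropies in dits:
H(P) = 0.5797
H(Q) = 0.5687

Distribution P has higher entropy.

Intuition: The distribution closer to uniform (more spread out) has higher entropy.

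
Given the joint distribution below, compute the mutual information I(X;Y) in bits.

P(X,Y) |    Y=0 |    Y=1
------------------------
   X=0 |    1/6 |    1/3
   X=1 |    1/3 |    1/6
0.0817 bits

Mutual information: I(X;Y) = H(X) + H(Y) - H(X,Y)

Marginals:
P(X) = (1/2, 1/2), H(X) = 1.0000 bits
P(Y) = (1/2, 1/2), H(Y) = 1.0000 bits

Joint entropy: H(X,Y) = 1.9183 bits

I(X;Y) = 1.0000 + 1.0000 - 1.9183 = 0.0817 bits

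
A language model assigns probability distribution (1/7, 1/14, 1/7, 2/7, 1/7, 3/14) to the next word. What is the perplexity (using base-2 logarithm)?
5.5317

Perplexity is 2^H (or exp(H) for natural log).

First, H = -Σ p log p = 2.4677 bits
Perplexity = 2^2.4677 = 5.5317

Interpretation: The model's uncertainty is equivalent to choosing uniformly among 5.5 options.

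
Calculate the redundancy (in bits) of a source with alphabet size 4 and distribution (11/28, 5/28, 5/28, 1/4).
0.0828 bits

Redundancy measures how far a source is from maximum entropy:
R = H_max - H(X)

Maximum entropy for 4 symbols: H_max = log_2(4) = 2.0000 bits
Actual entropy: H(X) = 1.9172 bits
Redundancy: R = 2.0000 - 1.9172 = 0.0828 bits

This redundancy represents potential for compression: the source could be compressed by 0.0828 bits per symbol.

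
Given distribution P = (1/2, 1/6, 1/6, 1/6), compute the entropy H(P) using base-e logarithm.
1.2425 nats

Shannon entropy is H(X) = -Σ p(x) log p(x).

For P = (1/2, 1/6, 1/6, 1/6):
H = -1/2 × log_e(1/2) -1/6 × log_e(1/6) -1/6 × log_e(1/6) -1/6 × log_e(1/6)
H = 1.2425 nats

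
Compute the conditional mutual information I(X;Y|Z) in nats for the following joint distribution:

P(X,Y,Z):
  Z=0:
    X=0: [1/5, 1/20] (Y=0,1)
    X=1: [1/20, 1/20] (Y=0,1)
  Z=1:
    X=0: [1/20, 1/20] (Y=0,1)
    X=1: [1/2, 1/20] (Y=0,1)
0.0572 nats

Conditional mutual information: I(X;Y|Z) = H(X|Z) + H(Y|Z) - H(X,Y|Z)

H(Z) = 0.6474
H(X,Z) = 1.1359 → H(X|Z) = 0.4885
H(Y,Z) = 1.1359 → H(Y|Z) = 0.4885
H(X,Y,Z) = 1.5672 → H(X,Y|Z) = 0.9197

I(X;Y|Z) = 0.4885 + 0.4885 - 0.9197 = 0.0572 nats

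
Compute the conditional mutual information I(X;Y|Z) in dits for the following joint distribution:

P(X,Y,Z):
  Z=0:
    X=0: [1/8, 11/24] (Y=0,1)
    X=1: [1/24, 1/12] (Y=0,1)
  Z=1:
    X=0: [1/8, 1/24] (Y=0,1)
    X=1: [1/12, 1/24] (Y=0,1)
0.0022 dits

Conditional mutual information: I(X;Y|Z) = H(X|Z) + H(Y|Z) - H(X,Y|Z)

H(Z) = 0.2622
H(X,Z) = 0.4920 → H(X|Z) = 0.2299
H(Y,Z) = 0.5058 → H(Y|Z) = 0.2436
H(X,Y,Z) = 0.7335 → H(X,Y|Z) = 0.4713

I(X;Y|Z) = 0.2299 + 0.2436 - 0.4713 = 0.0022 dits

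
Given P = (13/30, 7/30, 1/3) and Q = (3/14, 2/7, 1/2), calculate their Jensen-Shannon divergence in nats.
0.0286 nats

Jensen-Shannon divergence is:
JSD(P||Q) = 0.5 × D_KL(P||M) + 0.5 × D_KL(Q||M)
where M = 0.5 × (P + Q) is the mixture distribution.

M = 0.5 × (13/30, 7/30, 1/3) + 0.5 × (3/14, 2/7, 1/2) = (0.32381, 0.259524, 5/12)

D_KL(P||M) = 0.0270 nats
D_KL(Q||M) = 0.0302 nats

JSD(P||Q) = 0.5 × 0.0270 + 0.5 × 0.0302 = 0.0286 nats

Unlike KL divergence, JSD is symmetric and bounded: 0 ≤ JSD ≤ log(2).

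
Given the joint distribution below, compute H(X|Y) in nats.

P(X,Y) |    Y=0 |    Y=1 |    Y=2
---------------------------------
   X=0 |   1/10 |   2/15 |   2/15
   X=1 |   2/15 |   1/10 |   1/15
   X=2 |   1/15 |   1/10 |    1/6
1.0612 nats

Using the chain rule: H(X|Y) = H(X,Y) - H(Y)

First, compute H(X,Y) = 2.1564 nats

Marginal P(Y) = (3/10, 1/3, 11/30)
H(Y) = 1.0953 nats

H(X|Y) = H(X,Y) - H(Y) = 2.1564 - 1.0953 = 1.0612 nats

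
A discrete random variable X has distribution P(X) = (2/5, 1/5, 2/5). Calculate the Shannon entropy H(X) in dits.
0.4581 dits

Shannon entropy is H(X) = -Σ p(x) log p(x).

For P = (2/5, 1/5, 2/5):
H = -2/5 × log_10(2/5) -1/5 × log_10(1/5) -2/5 × log_10(2/5)
H = 0.4581 dits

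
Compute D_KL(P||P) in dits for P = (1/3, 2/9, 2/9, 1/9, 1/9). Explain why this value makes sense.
0.0000 dits

KL divergence satisfies the Gibbs inequality: D_KL(P||Q) ≥ 0 for all distributions P, Q.

D_KL(P||Q) = Σ p(x) log(p(x)/q(x))
Each term is p(x) × log_10(p(x)/p(x)) = p(x) × log_10(1) = 0, so the sum is 0.
D_KL(P||Q) = 0.0000 dits

When P = Q, the KL divergence is exactly 0, as there is no 'divergence' between identical distributions.

This non-negativity is a fundamental property: relative entropy cannot be negative because it measures how different Q is from P.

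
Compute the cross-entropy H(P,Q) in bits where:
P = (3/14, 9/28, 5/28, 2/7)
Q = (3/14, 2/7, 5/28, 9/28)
1.9688 bits

Cross-entropy: H(P,Q) = -Σ p(x) log q(x)

Alternatively: H(P,Q) = H(P) + D_KL(P||Q)
H(P) = 1.9628 bits
D_KL(P||Q) = 0.0061 bits

H(P,Q) = 1.9628 + 0.0061 = 1.9688 bits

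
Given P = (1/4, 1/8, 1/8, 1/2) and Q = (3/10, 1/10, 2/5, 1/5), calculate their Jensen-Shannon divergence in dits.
0.0317 dits

Jensen-Shannon divergence is:
JSD(P||Q) = 0.5 × D_KL(P||M) + 0.5 × D_KL(Q||M)
where M = 0.5 × (P + Q) is the mixture distribution.

M = 0.5 × (1/4, 1/8, 1/8, 1/2) + 0.5 × (3/10, 1/10, 2/5, 1/5) = (11/40, 0.1125, 0.2625, 7/20)

D_KL(P||M) = 0.0325 dits
D_KL(Q||M) = 0.0308 dits

JSD(P||Q) = 0.5 × 0.0325 + 0.5 × 0.0308 = 0.0317 dits

Unlike KL divergence, JSD is symmetric and bounded: 0 ≤ JSD ≤ log(2).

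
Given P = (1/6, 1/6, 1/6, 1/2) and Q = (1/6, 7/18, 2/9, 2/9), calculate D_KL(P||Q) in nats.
0.2163 nats

KL divergence: D_KL(P||Q) = Σ p(x) log(p(x)/q(x))

Computing term by term:
  x=0: 1/6 × log_e[(1/6)/(1/6)] = 1/6 × 0.0000 = 0.0000
  x=1: 1/6 × log_e[(1/6)/(7/18)] = 1/6 × -0.8473 = -0.1412
  x=2: 1/6 × log_e[(1/6)/(2/9)] = 1/6 × -0.2877 = -0.0479
  x=3: 1/2 × log_e[(1/2)/(2/9)] = 1/2 × 0.8109 = 0.4055

D_KL(P||Q) = 0.2163 nats

Note: KL divergence is always non-negative and equals 0 iff P = Q.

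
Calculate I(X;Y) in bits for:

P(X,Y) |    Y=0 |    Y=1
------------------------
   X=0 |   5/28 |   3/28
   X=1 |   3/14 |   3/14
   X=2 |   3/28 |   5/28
0.0260 bits

Mutual information: I(X;Y) = H(X) + H(Y) - H(X,Y)

Marginals:
P(X) = (2/7, 3/7, 2/7), H(X) = 1.5567 bits
P(Y) = (1/2, 1/2), H(Y) = 1.0000 bits

Joint entropy: H(X,Y) = 2.5306 bits

I(X;Y) = 1.5567 + 1.0000 - 2.5306 = 0.0260 bits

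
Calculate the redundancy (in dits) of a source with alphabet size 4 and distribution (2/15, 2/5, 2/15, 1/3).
0.0505 dits

Redundancy measures how far a source is from maximum entropy:
R = H_max - H(X)

Maximum entropy for 4 symbols: H_max = log_10(4) = 0.6021 dits
Actual entropy: H(X) = 0.5516 dits
Redundancy: R = 0.6021 - 0.5516 = 0.0505 dits

This redundancy represents potential for compression: the source could be compressed by 0.0505 dits per symbol.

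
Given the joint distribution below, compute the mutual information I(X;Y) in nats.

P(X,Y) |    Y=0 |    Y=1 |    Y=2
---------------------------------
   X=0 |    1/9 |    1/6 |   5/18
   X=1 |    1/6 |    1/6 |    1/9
0.0363 nats

Mutual information: I(X;Y) = H(X) + H(Y) - H(X,Y)

Marginals:
P(X) = (5/9, 4/9), H(X) = 0.6870 nats
P(Y) = (5/18, 1/3, 7/18), H(Y) = 1.0893 nats

Joint entropy: H(X,Y) = 1.7400 nats

I(X;Y) = 0.6870 + 1.0893 - 1.7400 = 0.0363 nats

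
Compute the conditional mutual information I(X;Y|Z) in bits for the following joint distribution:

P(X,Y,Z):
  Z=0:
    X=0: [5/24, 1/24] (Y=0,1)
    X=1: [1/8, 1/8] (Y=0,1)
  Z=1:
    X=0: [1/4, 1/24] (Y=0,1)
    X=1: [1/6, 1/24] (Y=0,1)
0.0487 bits

Conditional mutual information: I(X;Y|Z) = H(X|Z) + H(Y|Z) - H(X,Y|Z)

H(Z) = 1.0000
H(X,Z) = 1.9899 → H(X|Z) = 0.9899
H(Y,Z) = 1.7842 → H(Y|Z) = 0.7842
H(X,Y,Z) = 2.7254 → H(X,Y|Z) = 1.7254

I(X;Y|Z) = 0.9899 + 0.7842 - 1.7254 = 0.0487 bits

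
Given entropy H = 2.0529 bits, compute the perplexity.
4.1494

Perplexity is 2^H (or exp(H) for natural log).

H = 2.0529 bits
Perplexity = 2^2.0529 = 4.1494

Interpretation: The model's uncertainty is equivalent to choosing uniformly among 4.1 options.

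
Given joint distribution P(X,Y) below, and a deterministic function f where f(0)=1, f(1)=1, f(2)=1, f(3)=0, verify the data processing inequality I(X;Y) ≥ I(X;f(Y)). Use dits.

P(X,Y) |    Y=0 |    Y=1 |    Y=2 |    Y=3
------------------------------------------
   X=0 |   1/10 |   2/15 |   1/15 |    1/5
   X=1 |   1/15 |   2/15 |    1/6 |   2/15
I(X;Y) = 0.0140, I(X;f(Y)) = 0.0044, inequality holds: 0.0140 ≥ 0.0044

Data Processing Inequality: For any Markov chain X → Y → Z, we have I(X;Y) ≥ I(X;Z).

Here Z = f(Y) is a deterministic function of Y, forming X → Y → Z.

Original I(X;Y) = 0.0140 dits

After applying f:
P(X,Z) where Z=f(Y):
- P(X,Z=0) = P(X,Y=3)
- P(X,Z=1) = P(X,Y=0) + P(X,Y=1) + P(X,Y=2)

I(X;Z) = I(X;f(Y)) = 0.0044 dits

Verification: 0.0140 ≥ 0.0044 ✓

Information cannot be created by processing; the function f can only lose information about X.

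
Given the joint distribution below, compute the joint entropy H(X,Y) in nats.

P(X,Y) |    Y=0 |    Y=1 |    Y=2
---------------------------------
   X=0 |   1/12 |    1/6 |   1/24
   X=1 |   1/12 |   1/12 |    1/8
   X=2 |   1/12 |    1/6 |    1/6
2.1165 nats

Joint entropy is H(X,Y) = -Σ_{x,y} p(x,y) log p(x,y).

Summing over all non-zero entries:
H(X,Y) = -[1/12·log_e(1/12) + 1/6·log_e(1/6) + 1/24·log_e(1/24) + 1/12·log_e(1/12) + 1/12·log_e(1/12) + 1/8·log_e(1/8) + 1/12·log_e(1/12) + 1/6·log_e(1/6) + 1/6·log_e(1/6)]
H(X,Y) = 2.1165 nats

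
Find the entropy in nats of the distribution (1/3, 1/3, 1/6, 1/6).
1.3297 nats

Shannon entropy is H(X) = -Σ p(x) log p(x).

For P = (1/3, 1/3, 1/6, 1/6):
H = -1/3 × log_e(1/3) -1/3 × log_e(1/3) -1/6 × log_e(1/6) -1/6 × log_e(1/6)
H = 1.3297 nats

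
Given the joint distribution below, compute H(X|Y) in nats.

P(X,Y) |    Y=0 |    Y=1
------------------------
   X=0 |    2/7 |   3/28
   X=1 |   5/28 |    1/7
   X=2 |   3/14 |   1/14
1.0735 nats

Using the chain rule: H(X|Y) = H(X,Y) - H(Y)

First, compute H(X,Y) = 1.7015 nats

Marginal P(Y) = (19/28, 9/28)
H(Y) = 0.6279 nats

H(X|Y) = H(X,Y) - H(Y) = 1.7015 - 0.6279 = 1.0735 nats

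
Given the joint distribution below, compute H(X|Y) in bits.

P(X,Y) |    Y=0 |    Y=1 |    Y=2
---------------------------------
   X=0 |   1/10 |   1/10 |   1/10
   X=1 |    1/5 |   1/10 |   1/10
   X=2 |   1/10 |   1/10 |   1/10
1.5510 bits

Using the chain rule: H(X|Y) = H(X,Y) - H(Y)

First, compute H(X,Y) = 3.1219 bits

Marginal P(Y) = (2/5, 3/10, 3/10)
H(Y) = 1.5710 bits

H(X|Y) = H(X,Y) - H(Y) = 3.1219 - 1.5710 = 1.5510 bits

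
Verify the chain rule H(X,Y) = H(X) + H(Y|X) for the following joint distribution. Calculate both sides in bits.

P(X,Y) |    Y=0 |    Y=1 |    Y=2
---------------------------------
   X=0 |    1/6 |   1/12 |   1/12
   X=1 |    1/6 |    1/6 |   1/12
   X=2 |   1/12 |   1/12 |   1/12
H(X,Y) = 3.0850, H(X) = 1.5546, H(Y|X) = 1.5304 (all in bits)

Chain rule: H(X,Y) = H(X) + H(Y|X)

Left side — joint entropy directly:
H(X,Y) = -Σ p(x,y) log p(x,y) = 3.0850 bits

Right side — compute H(Y|X) from the conditional distributions:
P(X) = (1/3, 5/12, 1/4), so H(X) = 1.5546 bits
H(Y|X) = Σ_x P(X=x) · H(Y|X=x):
  P(Y|X=0) = (1/2, 1/4, 1/4), H(Y|X=0) = 1.5000, weight P(X=0) = 1/3
  P(Y|X=1) = (2/5, 2/5, 1/5), H(Y|X=1) = 1.5219, weight P(X=1) = 5/12
  P(Y|X=2) = (1/3, 1/3, 1/3), H(Y|X=2) = 1.5850, weight P(X=2) = 1/4
H(Y|X) = 1.5304 bits

H(X) + H(Y|X) = 1.5546 + 1.5304 = 3.0850 bits

Both sides equal 3.0850 bits. ✓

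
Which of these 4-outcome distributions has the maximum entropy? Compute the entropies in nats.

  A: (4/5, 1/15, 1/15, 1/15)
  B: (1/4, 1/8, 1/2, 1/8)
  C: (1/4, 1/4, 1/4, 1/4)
C

For a discrete distribution over n outcomes, entropy is maximized by the uniform distribution.

Computing entropies:
H(A) = 0.7201 nats
H(B) = 1.2130 nats
H(C) = 1.3863 nats

The uniform distribution (where all probabilities equal 1/4) achieves the maximum entropy of log_e(4) = 1.3863 nats.

Distribution C has the highest entropy.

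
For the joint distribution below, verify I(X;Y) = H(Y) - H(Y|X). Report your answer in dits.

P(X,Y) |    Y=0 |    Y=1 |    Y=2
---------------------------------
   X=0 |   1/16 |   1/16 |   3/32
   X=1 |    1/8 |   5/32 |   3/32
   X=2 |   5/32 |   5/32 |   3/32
I(X;Y) = 0.0067 dits

Mutual information has multiple equivalent forms:
- I(X;Y) = H(X) - H(X|Y)
- I(X;Y) = H(Y) - H(Y|X)
- I(X;Y) = H(X) + H(Y) - H(X,Y)

Computing all quantities:
H(X) = 0.4631, H(Y) = 0.4741, H(X,Y) = 0.9304
H(X|Y) = 0.4563, H(Y|X) = 0.4674

Verification:
H(X) - H(X|Y) = 0.4631 - 0.4563 = 0.0067
H(Y) - H(Y|X) = 0.4741 - 0.4674 = 0.0067
H(X) + H(Y) - H(X,Y) = 0.4631 + 0.4741 - 0.9304 = 0.0067

All forms give I(X;Y) = 0.0067 dits. ✓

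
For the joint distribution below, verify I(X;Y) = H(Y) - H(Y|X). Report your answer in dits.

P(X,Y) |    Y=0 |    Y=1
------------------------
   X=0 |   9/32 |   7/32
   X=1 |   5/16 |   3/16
I(X;Y) = 0.0009 dits

Mutual information has multiple equivalent forms:
- I(X;Y) = H(X) - H(X|Y)
- I(X;Y) = H(Y) - H(Y|X)
- I(X;Y) = H(X) + H(Y) - H(X,Y)

Computing all quantities:
H(X) = 0.3010, H(Y) = 0.2934, H(X,Y) = 0.5935
H(X|Y) = 0.3002, H(Y|X) = 0.2925

Verification:
H(X) - H(X|Y) = 0.3010 - 0.3002 = 0.0009
H(Y) - H(Y|X) = 0.2934 - 0.2925 = 0.0009
H(X) + H(Y) - H(X,Y) = 0.3010 + 0.2934 - 0.5935 = 0.0009

All forms give I(X;Y) = 0.0009 dits. ✓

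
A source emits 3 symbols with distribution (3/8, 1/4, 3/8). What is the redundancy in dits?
0.0071 dits

Redundancy measures how far a source is from maximum entropy:
R = H_max - H(X)

Maximum entropy for 3 symbols: H_max = log_10(3) = 0.4771 dits
Actual entropy: H(X) = 0.4700 dits
Redundancy: R = 0.4771 - 0.4700 = 0.0071 dits

This redundancy represents potential for compression: the source could be compressed by 0.0071 dits per symbol.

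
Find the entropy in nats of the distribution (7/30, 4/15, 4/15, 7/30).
1.3841 nats

Shannon entropy is H(X) = -Σ p(x) log p(x).

For P = (7/30, 4/15, 4/15, 7/30):
H = -7/30 × log_e(7/30) -4/15 × log_e(4/15) -4/15 × log_e(4/15) -7/30 × log_e(7/30)
H = 1.3841 nats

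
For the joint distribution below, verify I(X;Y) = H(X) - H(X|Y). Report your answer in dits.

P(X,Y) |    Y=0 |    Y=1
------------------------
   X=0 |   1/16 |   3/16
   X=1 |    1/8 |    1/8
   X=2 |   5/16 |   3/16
I(X;Y) = 0.0211 dits

Mutual information has multiple equivalent forms:
- I(X;Y) = H(X) - H(X|Y)
- I(X;Y) = H(Y) - H(Y|X)
- I(X;Y) = H(X) + H(Y) - H(X,Y)

Computing all quantities:
H(X) = 0.4515, H(Y) = 0.3010, H(X,Y) = 0.7315
H(X|Y) = 0.4305, H(Y|X) = 0.2800

Verification:
H(X) - H(X|Y) = 0.4515 - 0.4305 = 0.0211
H(Y) - H(Y|X) = 0.3010 - 0.2800 = 0.0211
H(X) + H(Y) - H(X,Y) = 0.4515 + 0.3010 - 0.7315 = 0.0211

All forms give I(X;Y) = 0.0211 dits. ✓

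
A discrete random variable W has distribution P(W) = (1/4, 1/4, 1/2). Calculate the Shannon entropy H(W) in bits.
1.5000 bits

Shannon entropy is H(X) = -Σ p(x) log p(x).

For P = (1/4, 1/4, 1/2):
H = -1/4 × log_2(1/4) -1/4 × log_2(1/4) -1/2 × log_2(1/2)
H = 1.5000 bits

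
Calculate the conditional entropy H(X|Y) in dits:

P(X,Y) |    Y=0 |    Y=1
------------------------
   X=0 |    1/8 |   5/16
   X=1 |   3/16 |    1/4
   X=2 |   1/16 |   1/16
0.4208 dits

Using the chain rule: H(X|Y) = H(X,Y) - H(Y)

First, compute H(X,Y) = 0.7081 dits

Marginal P(Y) = (3/8, 5/8)
H(Y) = 0.2873 dits

H(X|Y) = H(X,Y) - H(Y) = 0.7081 - 0.2873 = 0.4208 dits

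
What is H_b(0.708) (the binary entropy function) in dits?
0.2623 dits

The binary entropy function is:
H(p) = -p log(p) - (1-p) log(1-p)

H(0.708) = -0.708 × log_10(0.708) - 0.292 × log_10(0.292)
H(0.708) = 0.2623 dits

Note: Binary entropy is maximized at p=0.5 (H=1 bit) and minimized at p=0 or p=1 (H=0).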